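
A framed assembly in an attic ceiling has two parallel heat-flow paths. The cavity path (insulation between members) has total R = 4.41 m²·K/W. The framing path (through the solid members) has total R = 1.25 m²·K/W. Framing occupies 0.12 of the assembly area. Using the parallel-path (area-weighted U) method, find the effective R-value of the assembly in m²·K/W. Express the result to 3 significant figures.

3.38 m²·K/W

U_eff = 0.88/4.41 + 0.12/1.25 = 0.1995 + 0.096 = 0.2955
R_eff = 1/U_eff = 3.384 m²·K/W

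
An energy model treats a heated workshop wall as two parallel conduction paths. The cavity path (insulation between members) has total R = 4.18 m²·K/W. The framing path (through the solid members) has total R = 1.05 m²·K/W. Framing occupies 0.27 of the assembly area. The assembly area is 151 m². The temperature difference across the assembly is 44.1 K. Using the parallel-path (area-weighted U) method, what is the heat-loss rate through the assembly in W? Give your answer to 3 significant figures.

2880 W

U_eff = 0.73/4.18 + 0.27/1.05 = 0.1746 + 0.2571 = 0.4318
R_eff = 1/U_eff = 2.316 m²·K/W
Q = 151 × 44.1 / 2.316 = 2875 W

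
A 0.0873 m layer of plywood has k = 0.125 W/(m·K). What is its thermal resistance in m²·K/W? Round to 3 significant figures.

R = L/k = 0.0873/0.125 = 0.6984 m²·K/W

0.698 m²·K/W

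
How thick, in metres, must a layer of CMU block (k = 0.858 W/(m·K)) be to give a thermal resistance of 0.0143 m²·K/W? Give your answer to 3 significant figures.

0.0123 m

L = R·k = 0.0143 × 0.858 = 0.01227 m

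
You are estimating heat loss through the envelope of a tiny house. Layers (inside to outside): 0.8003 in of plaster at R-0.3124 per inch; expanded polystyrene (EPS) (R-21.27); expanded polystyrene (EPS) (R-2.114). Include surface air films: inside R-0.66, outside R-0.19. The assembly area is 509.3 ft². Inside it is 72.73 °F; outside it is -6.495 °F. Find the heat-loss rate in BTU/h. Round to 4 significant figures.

1648 BTU/h

0.8003 × 0.3124 = 0.25001
R_total = 0.66 + 0.25001 + 21.27 + 2.114 + 0.19 = 24.484 ft²·°F·h/BTU
Q = A·ΔT/R = 509.3 × (72.73 − (-6.495)) / 24.484 = 1648 BTU/h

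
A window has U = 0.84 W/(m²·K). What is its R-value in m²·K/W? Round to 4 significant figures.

R = 1/U = 1/0.84 = 1.1905

1.190 m²·K/W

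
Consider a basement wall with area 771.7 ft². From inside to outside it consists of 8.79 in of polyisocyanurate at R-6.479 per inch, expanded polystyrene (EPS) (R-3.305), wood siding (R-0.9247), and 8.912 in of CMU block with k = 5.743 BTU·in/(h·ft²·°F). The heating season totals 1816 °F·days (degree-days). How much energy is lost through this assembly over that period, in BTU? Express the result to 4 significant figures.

536200 BTU

8.79 × 6.479 = 56.95
8.912/5.743 = 1.5518
R_total = 56.95 + 3.305 + 0.9247 + 1.5518 = 62.732 ft²·°F·h/BTU
E = A × HDD × 24 / R = 771.7 × 1816 × 24 / 62.732 = 536150 BTU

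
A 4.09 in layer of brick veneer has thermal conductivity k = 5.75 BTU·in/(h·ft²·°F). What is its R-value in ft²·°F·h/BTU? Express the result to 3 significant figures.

0.711 ft²·°F·h/BTU

R = L/k = 4.09/5.75 = 0.7113 ft²·°F·h/BTU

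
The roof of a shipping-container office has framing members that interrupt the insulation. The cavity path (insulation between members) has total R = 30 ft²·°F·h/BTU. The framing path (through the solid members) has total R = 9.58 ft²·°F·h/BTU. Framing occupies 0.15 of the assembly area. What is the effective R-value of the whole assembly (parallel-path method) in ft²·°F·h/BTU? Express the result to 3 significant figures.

U_eff = 0.85/30 + 0.15/9.58 = 0.02833 + 0.01566 = 0.04399
R_eff = 1/U_eff = 22.73 ft²·°F·h/BTU

22.7 ft²·°F·h/BTU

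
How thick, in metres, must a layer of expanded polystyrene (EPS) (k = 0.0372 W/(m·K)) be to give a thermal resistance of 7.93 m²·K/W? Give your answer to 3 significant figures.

0.295 m

L = R·k = 7.93 × 0.0372 = 0.295 m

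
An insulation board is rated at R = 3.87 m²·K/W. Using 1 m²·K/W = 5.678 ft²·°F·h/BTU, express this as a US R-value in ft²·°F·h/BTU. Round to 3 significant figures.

R_US = 3.87 × 5.678 = 21.97

22.0 ft²·°F·h/BTU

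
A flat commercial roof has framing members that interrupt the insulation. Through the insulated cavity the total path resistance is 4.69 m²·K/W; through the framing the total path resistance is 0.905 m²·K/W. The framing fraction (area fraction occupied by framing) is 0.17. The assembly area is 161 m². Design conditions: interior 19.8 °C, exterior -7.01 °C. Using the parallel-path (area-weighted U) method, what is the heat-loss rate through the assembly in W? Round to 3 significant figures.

U_eff = 0.83/4.69 + 0.17/0.905 = 0.177 + 0.1878 = 0.3648
R_eff = 1/U_eff = 2.741 m²·K/W
Q = 161 × (19.8 − (-7.01)) / 2.741 = 1575 W

1570 W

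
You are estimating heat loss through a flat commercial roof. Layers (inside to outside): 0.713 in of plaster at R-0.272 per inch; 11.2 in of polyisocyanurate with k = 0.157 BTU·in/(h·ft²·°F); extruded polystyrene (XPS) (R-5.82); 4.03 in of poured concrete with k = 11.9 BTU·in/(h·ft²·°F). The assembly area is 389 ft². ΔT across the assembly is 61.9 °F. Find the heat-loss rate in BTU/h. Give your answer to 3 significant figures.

310 BTU/h

0.713 × 0.272 = 0.1939
11.2/0.157 = 71.34
4.03/11.9 = 0.3387
R_total = 0.1939 + 71.34 + 5.82 + 0.3387 = 77.69 ft²·°F·h/BTU
Q = A·ΔT/R = 389 × 61.9 / 77.69 = 309.9 BTU/h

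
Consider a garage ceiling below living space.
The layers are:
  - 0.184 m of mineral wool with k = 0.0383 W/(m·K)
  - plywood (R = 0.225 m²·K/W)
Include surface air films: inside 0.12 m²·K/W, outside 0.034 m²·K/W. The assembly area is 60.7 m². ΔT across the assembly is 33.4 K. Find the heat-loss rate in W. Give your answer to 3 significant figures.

391 W

0.184/0.0383 = 4.804
R_total = 0.12 + 4.804 + 0.225 + 0.034 = 5.183 m²·K/W
Q = A·ΔT/R = 60.7 × 33.4 / 5.183 = 391.1 W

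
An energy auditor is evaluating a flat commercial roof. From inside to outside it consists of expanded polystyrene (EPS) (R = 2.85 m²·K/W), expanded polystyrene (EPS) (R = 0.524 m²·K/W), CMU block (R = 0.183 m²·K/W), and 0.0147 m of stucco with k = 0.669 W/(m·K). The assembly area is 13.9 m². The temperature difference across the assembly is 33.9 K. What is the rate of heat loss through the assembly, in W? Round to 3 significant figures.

132 W

0.0147/0.669 = 0.02197
R_total = 2.85 + 0.524 + 0.183 + 0.02197 = 3.579 m²·K/W
Q = A·ΔT/R = 13.9 × 33.9 / 3.579 = 131.7 W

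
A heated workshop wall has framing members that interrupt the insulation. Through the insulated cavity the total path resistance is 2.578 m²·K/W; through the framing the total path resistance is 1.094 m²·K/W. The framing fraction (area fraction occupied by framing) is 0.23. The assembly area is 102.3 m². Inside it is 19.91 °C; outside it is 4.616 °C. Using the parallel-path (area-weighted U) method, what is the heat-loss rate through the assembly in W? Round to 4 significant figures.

796.2 W

U_eff = 0.77/2.578 + 0.23/1.094 = 0.29868 + 0.21024 = 0.50892
R_eff = 1/U_eff = 1.9649 m²·K/W
Q = 102.3 × (19.91 − 4.616) / 1.9649 = 796.24 W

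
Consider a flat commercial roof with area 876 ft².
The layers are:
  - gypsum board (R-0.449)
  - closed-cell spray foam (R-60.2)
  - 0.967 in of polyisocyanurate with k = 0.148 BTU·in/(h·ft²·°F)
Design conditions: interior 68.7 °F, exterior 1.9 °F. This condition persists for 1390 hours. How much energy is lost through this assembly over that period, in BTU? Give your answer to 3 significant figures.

0.967/0.148 = 6.534
R_total = 0.449 + 60.2 + 6.534 = 67.18 ft²·°F·h/BTU
Q = 876 × (68.7 − 1.9) / 67.18 = 871 BTU/h
E = 871 × 1390 = 1211000 BTU

1210000 BTU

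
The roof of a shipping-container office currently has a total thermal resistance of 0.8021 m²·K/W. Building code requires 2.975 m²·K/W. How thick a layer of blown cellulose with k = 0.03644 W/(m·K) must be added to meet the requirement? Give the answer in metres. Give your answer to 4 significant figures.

ΔR = 2.975 − 0.8021 = 2.1729 m²·K/W
L = ΔR × k = 2.1729 × 0.03644 = 0.07918 m

0.07918 m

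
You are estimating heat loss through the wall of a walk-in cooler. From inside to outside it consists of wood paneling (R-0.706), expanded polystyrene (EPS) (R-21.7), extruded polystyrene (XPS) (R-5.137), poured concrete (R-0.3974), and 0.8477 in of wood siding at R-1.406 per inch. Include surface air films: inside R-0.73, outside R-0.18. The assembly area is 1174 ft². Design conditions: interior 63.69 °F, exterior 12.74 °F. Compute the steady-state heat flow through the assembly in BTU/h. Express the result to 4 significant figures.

1991 BTU/h

0.8477 × 1.406 = 1.1919
R_total = 0.73 + 0.706 + 21.7 + 5.137 + 0.3974 + 1.1919 + 0.18 = 30.042 ft²·°F·h/BTU
Q = A·ΔT/R = 1174 × (63.69 − 12.74) / 30.042 = 1991 BTU/h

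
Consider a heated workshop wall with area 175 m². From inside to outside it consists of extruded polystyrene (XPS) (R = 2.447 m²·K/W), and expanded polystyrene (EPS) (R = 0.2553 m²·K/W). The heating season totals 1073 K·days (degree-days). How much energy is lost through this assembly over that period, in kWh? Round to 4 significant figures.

R_total = 2.447 + 0.2553 = 2.7023 m²·K/W
E = A × HDD × 24 / R / 1000 = 175 × 1073 × 24 / 2.7023 / 1000 = 1667.7 kWh

1668 kWh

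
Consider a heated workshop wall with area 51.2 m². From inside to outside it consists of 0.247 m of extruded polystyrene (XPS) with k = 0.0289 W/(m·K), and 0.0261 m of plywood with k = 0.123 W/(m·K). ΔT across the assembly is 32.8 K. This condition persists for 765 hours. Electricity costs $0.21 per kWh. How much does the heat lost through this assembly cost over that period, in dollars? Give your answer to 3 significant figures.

30.8 dollars

0.247/0.0289 = 8.547
0.0261/0.123 = 0.2122
R_total = 8.547 + 0.2122 = 8.759 m²·K/W
Q = 51.2 × 32.8 / 8.759 = 191.7 W
E = 191.7 W × 765 h / 1000 = 146.7 kWh
Cost = 146.7 × 0.21 = $30.8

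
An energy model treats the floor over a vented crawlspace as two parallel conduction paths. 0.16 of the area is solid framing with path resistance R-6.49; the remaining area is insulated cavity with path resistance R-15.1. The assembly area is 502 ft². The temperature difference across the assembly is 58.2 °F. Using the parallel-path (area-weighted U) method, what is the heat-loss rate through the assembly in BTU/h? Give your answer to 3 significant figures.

U_eff = 0.84/15.1 + 0.16/6.49 = 0.05563 + 0.02465 = 0.08028
R_eff = 1/U_eff = 12.46 ft²·°F·h/BTU
Q = 502 × 58.2 / 12.46 = 2346 BTU/h

2350 BTU/h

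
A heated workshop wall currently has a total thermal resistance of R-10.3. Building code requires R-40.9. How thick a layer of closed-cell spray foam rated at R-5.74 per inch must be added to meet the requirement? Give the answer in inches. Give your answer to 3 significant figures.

5.33 in

ΔR = 40.9 − 10.3 = 30.6 ft²·°F·h/BTU
L = ΔR / (R/in) = 30.6/5.74 = 5.331 in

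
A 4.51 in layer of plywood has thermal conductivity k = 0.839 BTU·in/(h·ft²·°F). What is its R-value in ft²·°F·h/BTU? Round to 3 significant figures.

R = L/k = 4.51/0.839 = 5.375 ft²·°F·h/BTU

5.38 ft²·°F·h/BTU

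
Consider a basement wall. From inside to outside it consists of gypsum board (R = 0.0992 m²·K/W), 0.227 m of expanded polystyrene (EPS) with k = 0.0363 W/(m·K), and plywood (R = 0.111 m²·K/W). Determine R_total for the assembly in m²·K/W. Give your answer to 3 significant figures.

0.227/0.0363 = 6.253
R_total = 0.0992 + 6.253 + 0.111 = 6.464 m²·K/W

6.46 m²·K/W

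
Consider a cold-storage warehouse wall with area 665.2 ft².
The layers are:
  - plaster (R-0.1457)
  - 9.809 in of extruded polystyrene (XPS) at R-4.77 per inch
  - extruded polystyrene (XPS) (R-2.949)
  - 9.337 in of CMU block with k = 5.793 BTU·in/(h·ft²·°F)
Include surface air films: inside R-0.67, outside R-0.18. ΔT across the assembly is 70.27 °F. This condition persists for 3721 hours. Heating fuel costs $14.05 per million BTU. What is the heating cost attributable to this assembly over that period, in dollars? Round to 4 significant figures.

9.809 × 4.77 = 46.789
9.337/5.793 = 1.6118
R_total = 0.67 + 0.1457 + 46.789 + 2.949 + 1.6118 + 0.18 = 52.345 ft²·°F·h/BTU
Q = 665.2 × 70.27 / 52.345 = 892.98 BTU/h
E = 892.98 × 3721 = 3322800 BTU
Cost = 3322800/10⁶ × 14.05 = $46.685

46.69 dollars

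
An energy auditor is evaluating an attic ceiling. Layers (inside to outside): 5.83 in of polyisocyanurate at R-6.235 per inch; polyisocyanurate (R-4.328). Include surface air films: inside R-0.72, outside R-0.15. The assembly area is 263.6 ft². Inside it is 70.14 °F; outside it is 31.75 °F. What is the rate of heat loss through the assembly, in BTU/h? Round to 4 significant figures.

5.83 × 6.235 = 36.35
R_total = 0.72 + 36.35 + 4.328 + 0.15 = 41.548 ft²·°F·h/BTU
Q = A·ΔT/R = 263.6 × (70.14 − 31.75) / 41.548 = 243.56 BTU/h

243.6 BTU/h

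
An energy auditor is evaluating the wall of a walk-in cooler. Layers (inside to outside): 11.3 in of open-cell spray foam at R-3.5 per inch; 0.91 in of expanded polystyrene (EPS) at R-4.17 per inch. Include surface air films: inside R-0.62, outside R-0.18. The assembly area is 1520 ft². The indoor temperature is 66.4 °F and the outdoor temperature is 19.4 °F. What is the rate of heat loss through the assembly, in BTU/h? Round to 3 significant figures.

1620 BTU/h

11.3 × 3.5 = 39.55
0.91 × 4.17 = 3.795
R_total = 0.62 + 39.55 + 3.795 + 0.18 = 44.14 ft²·°F·h/BTU
Q = A·ΔT/R = 1520 × (66.4 − 19.4) / 44.14 = 1618 BTU/h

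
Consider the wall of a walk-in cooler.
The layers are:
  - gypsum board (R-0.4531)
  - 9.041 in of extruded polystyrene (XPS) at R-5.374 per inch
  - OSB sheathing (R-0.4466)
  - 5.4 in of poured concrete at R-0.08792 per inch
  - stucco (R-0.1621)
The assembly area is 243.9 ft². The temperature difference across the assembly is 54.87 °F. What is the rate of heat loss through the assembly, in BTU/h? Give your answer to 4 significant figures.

9.041 × 5.374 = 48.586
5.4 × 0.08792 = 0.47477
R_total = 0.4531 + 48.586 + 0.4466 + 0.47477 + 0.1621 = 50.123 ft²·°F·h/BTU
Q = A·ΔT/R = 243.9 × 54.87 / 50.123 = 267 BTU/h

267.0 BTU/h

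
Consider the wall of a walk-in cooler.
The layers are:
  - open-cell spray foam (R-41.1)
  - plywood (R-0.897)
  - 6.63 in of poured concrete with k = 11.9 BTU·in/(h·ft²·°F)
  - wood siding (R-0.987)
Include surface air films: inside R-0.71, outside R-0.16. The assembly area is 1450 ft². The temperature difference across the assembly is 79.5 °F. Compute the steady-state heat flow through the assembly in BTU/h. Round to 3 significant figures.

6.63/11.9 = 0.5571
R_total = 0.71 + 41.1 + 0.897 + 0.5571 + 0.987 + 0.16 = 44.41 ft²·°F·h/BTU
Q = A·ΔT/R = 1450 × 79.5 / 44.41 = 2596 BTU/h

2600 BTU/h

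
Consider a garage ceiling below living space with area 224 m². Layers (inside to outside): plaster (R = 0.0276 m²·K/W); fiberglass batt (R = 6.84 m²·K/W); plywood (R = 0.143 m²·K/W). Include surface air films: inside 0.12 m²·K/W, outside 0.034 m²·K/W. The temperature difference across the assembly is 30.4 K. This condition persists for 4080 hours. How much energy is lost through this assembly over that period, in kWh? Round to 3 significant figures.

3880 kWh

R_total = 0.12 + 0.0276 + 6.84 + 0.143 + 0.034 = 7.165 m²·K/W
Q = 224 × 30.4 / 7.165 = 950.5 W
E = 950.5 W × 4080 h / 1000 = 3878 kWh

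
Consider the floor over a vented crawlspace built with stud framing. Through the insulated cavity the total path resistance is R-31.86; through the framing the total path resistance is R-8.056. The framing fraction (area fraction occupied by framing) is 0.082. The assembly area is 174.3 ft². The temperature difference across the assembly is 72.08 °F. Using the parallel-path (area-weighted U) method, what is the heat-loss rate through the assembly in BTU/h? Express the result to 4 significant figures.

489.9 BTU/h

U_eff = 0.918/31.86 + 0.082/8.056 = 0.028814 + 0.010179 = 0.038992
R_eff = 1/U_eff = 25.646 ft²·°F·h/BTU
Q = 174.3 × 72.08 / 25.646 = 489.88 BTU/h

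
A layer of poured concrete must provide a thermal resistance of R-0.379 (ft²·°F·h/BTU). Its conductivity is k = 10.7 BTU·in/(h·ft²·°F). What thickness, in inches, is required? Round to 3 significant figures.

4.06 in

L = R × k = 0.379 × 10.7 = 4.055 in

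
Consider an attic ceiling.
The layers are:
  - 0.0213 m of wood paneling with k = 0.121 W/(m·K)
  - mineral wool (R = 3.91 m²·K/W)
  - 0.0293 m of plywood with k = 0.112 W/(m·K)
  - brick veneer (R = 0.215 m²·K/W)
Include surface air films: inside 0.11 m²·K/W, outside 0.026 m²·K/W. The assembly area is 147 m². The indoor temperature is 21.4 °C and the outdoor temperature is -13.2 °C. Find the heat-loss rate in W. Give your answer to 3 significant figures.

0.0213/0.121 = 0.176
0.0293/0.112 = 0.2616
R_total = 0.11 + 0.176 + 3.91 + 0.2616 + 0.215 + 0.026 = 4.699 m²·K/W
Q = A·ΔT/R = 147 × (21.4 − (-13.2)) / 4.699 = 1082 W

1080 W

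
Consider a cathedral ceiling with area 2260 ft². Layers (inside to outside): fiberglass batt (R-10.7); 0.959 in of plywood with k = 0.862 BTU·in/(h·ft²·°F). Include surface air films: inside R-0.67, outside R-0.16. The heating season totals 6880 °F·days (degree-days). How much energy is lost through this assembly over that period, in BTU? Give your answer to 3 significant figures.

29500000 BTU

0.959/0.862 = 1.113
R_total = 0.67 + 10.7 + 1.113 + 0.16 = 12.64 ft²·°F·h/BTU
E = A × HDD × 24 / R = 2260 × 6880 × 24 / 12.64 = 29520000 BTU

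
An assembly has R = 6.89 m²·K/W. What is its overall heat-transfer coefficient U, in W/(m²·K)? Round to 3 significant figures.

U = 1/R = 1/6.89 = 0.1451

0.145 W/(m²·K)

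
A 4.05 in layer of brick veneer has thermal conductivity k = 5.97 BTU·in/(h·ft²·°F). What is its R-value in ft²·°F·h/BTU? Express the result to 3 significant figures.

R = L/k = 4.05/5.97 = 0.6784 ft²·°F·h/BTU

0.678 ft²·°F·h/BTU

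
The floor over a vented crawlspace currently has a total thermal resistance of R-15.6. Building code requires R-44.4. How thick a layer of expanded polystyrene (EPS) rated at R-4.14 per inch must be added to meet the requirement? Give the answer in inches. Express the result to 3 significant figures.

ΔR = 44.4 − 15.6 = 28.8 ft²·°F·h/BTU
L = ΔR / (R/in) = 28.8/4.14 = 6.957 in

6.96 in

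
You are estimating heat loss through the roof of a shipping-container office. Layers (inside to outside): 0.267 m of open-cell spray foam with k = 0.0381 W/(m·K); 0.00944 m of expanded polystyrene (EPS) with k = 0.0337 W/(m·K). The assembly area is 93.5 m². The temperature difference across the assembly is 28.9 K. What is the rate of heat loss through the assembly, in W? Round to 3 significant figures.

371 W

0.267/0.0381 = 7.008
0.00944/0.0337 = 0.2801
R_total = 7.008 + 0.2801 = 7.288 m²·K/W
Q = A·ΔT/R = 93.5 × 28.9 / 7.288 = 370.8 W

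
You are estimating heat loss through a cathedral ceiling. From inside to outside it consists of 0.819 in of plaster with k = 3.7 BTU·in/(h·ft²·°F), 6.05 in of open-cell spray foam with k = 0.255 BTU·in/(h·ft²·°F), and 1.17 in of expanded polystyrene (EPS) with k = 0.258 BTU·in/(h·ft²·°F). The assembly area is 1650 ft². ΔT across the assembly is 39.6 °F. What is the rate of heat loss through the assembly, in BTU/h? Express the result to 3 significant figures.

0.819/3.7 = 0.2214
6.05/0.255 = 23.73
1.17/0.258 = 4.535
R_total = 0.2214 + 23.73 + 4.535 = 28.48 ft²·°F·h/BTU
Q = A·ΔT/R = 1650 × 39.6 / 28.48 = 2294 BTU/h

2290 BTU/h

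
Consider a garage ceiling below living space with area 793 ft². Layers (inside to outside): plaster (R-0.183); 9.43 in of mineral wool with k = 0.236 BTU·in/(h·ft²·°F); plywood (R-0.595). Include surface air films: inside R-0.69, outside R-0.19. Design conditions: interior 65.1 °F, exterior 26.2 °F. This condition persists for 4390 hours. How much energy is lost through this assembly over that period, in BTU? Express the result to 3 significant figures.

9.43/0.236 = 39.96
R_total = 0.69 + 0.183 + 39.96 + 0.595 + 0.19 = 41.62 ft²·°F·h/BTU
Q = 793 × (65.1 − 26.2) / 41.62 = 741.3 BTU/h
E = 741.3 × 4390 = 3254000 BTU

3250000 BTU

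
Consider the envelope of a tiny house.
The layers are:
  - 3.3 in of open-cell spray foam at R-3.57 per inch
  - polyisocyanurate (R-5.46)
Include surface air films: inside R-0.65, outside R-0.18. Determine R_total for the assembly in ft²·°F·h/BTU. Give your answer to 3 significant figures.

3.3 × 3.57 = 11.78
R_total = 0.65 + 11.78 + 5.46 + 0.18 = 18.07 ft²·°F·h/BTU

18.1 ft²·°F·h/BTU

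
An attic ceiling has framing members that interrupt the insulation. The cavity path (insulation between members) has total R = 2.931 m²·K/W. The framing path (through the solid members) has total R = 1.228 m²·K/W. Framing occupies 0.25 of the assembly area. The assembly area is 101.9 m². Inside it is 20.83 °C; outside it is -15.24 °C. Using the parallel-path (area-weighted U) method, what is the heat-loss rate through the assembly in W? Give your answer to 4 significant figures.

1689 W

U_eff = 0.75/2.931 + 0.25/1.228 = 0.25589 + 0.20358 = 0.45947
R_eff = 1/U_eff = 2.1764 m²·K/W
Q = 101.9 × (20.83 − (-15.24)) / 2.1764 = 1688.8 W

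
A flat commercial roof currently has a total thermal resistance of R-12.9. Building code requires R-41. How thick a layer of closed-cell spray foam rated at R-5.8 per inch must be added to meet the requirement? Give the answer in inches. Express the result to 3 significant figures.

4.84 in

ΔR = 41 − 12.9 = 28.1 ft²·°F·h/BTU
L = ΔR / (R/in) = 28.1/5.8 = 4.845 in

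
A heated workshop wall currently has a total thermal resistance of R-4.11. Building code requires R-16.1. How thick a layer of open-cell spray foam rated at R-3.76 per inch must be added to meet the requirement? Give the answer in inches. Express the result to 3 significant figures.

3.19 in

ΔR = 16.1 − 4.11 = 11.99 ft²·°F·h/BTU
L = ΔR / (R/in) = 11.99/3.76 = 3.189 in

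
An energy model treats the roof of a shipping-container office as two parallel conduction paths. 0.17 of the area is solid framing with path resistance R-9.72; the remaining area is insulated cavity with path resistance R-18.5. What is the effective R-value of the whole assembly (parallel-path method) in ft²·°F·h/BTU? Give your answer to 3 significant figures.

U_eff = 0.83/18.5 + 0.17/9.72 = 0.04486 + 0.01749 = 0.06235
R_eff = 1/U_eff = 16.04 ft²·°F·h/BTU

16.0 ft²·°F·h/BTU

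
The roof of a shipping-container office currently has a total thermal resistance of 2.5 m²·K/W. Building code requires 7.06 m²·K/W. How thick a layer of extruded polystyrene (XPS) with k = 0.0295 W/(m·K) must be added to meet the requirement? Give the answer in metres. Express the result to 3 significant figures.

ΔR = 7.06 − 2.5 = 4.56 m²·K/W
L = ΔR × k = 4.56 × 0.0295 = 0.1345 m

0.135 m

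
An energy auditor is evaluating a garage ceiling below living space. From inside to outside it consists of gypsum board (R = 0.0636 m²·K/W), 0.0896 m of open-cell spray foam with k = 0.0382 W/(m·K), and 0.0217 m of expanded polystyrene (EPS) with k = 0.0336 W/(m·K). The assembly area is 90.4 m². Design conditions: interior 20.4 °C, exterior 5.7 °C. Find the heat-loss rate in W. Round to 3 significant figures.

435 W

0.0896/0.0382 = 2.346
0.0217/0.0336 = 0.6458
R_total = 0.0636 + 2.346 + 0.6458 = 3.055 m²·K/W
Q = A·ΔT/R = 90.4 × (20.4 − 5.7) / 3.055 = 435 W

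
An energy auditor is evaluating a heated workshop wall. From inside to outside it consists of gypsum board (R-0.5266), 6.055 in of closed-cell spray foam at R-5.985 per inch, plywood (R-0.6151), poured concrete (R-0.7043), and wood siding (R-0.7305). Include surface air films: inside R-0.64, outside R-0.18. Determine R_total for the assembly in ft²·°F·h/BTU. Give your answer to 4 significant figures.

39.64 ft²·°F·h/BTU

6.055 × 5.985 = 36.239
R_total = 0.64 + 0.5266 + 36.239 + 0.6151 + 0.7043 + 0.7305 + 0.18 = 39.636 ft²·°F·h/BTU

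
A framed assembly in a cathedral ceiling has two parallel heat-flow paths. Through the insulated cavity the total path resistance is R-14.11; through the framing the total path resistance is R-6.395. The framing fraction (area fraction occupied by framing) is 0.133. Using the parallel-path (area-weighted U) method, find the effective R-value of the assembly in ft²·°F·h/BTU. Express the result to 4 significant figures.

12.16 ft²·°F·h/BTU

U_eff = 0.867/14.11 + 0.133/6.395 = 0.061446 + 0.020797 = 0.082243
R_eff = 1/U_eff = 12.159 ft²·°F·h/BTU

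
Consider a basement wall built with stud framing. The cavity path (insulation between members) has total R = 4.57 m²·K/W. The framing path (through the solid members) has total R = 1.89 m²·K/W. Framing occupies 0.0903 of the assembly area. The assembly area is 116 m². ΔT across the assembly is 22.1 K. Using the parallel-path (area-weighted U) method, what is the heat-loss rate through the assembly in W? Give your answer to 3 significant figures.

633 W

U_eff = 0.9097/4.57 + 0.0903/1.89 = 0.1991 + 0.04778 = 0.2468
R_eff = 1/U_eff = 4.051 m²·K/W
Q = 116 × 22.1 / 4.051 = 632.8 W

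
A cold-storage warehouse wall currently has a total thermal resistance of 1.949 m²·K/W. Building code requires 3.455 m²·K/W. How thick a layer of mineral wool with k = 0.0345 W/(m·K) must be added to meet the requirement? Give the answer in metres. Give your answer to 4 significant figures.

ΔR = 3.455 − 1.949 = 1.506 m²·K/W
L = ΔR × k = 1.506 × 0.0345 = 0.051957 m

0.05196 m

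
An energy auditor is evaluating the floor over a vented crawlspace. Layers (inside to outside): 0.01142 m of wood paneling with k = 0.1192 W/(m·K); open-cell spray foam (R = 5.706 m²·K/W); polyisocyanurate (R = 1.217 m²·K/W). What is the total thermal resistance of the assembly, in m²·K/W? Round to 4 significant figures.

0.01142/0.1192 = 0.095805
R_total = 0.095805 + 5.706 + 1.217 = 7.0188 m²·K/W

7.019 m²·K/W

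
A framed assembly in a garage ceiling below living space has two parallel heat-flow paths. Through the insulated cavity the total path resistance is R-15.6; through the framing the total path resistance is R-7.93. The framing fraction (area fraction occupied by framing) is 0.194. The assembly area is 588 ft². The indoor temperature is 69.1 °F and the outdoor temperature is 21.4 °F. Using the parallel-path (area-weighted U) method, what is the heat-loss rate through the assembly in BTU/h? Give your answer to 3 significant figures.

U_eff = 0.806/15.6 + 0.194/7.93 = 0.05167 + 0.02446 = 0.07613
R_eff = 1/U_eff = 13.14 ft²·°F·h/BTU
Q = 588 × (69.1 − 21.4) / 13.14 = 2135 BTU/h

2140 BTU/h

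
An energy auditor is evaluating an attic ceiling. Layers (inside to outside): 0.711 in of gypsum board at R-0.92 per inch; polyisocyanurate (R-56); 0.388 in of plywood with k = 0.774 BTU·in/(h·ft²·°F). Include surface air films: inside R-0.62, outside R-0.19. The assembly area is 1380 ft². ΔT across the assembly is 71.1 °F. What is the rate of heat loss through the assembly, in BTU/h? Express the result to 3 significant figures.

0.711 × 0.92 = 0.6541
0.388/0.774 = 0.5013
R_total = 0.62 + 0.6541 + 56 + 0.5013 + 0.19 = 57.97 ft²·°F·h/BTU
Q = A·ΔT/R = 1380 × 71.1 / 57.97 = 1693 BTU/h

1690 BTU/h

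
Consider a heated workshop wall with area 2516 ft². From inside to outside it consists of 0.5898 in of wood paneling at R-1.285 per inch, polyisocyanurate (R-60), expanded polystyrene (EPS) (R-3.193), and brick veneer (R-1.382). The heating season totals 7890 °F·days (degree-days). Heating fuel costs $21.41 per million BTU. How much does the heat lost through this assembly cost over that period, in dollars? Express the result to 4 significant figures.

156.1 dollars

0.5898 × 1.285 = 0.75789
R_total = 0.75789 + 60 + 3.193 + 1.382 = 65.333 ft²·°F·h/BTU
E = A × HDD × 24 / R = 2516 × 7890 × 24 / 65.333 = 7292300 BTU
Cost = 7292300/10⁶ × 21.41 = $156.13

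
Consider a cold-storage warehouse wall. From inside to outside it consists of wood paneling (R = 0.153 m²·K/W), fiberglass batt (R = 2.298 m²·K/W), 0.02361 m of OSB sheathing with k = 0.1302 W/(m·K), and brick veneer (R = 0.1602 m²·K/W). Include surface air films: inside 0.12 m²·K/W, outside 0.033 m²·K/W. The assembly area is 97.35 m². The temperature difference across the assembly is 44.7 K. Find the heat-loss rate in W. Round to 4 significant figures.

1477 W

0.02361/0.1302 = 0.18134
R_total = 0.12 + 0.153 + 2.298 + 0.18134 + 0.1602 + 0.033 = 2.9455 m²·K/W
Q = A·ΔT/R = 97.35 × 44.7 / 2.9455 = 1477.3 W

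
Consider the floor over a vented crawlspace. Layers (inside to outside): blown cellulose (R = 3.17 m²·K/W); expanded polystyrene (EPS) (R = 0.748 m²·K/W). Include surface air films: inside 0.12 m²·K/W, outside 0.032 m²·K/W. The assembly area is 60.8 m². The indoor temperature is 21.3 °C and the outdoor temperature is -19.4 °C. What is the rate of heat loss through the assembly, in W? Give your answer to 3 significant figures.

R_total = 0.12 + 3.17 + 0.748 + 0.032 = 4.07 m²·K/W
Q = A·ΔT/R = 60.8 × (21.3 − (-19.4)) / 4.07 = 608 W

608 W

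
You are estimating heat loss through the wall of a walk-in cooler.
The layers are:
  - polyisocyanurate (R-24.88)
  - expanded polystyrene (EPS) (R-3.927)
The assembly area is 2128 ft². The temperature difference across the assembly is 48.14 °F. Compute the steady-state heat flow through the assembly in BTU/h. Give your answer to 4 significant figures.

R_total = 24.88 + 3.927 = 28.807 ft²·°F·h/BTU
Q = A·ΔT/R = 2128 × 48.14 / 28.807 = 3556.1 BTU/h

3556 BTU/h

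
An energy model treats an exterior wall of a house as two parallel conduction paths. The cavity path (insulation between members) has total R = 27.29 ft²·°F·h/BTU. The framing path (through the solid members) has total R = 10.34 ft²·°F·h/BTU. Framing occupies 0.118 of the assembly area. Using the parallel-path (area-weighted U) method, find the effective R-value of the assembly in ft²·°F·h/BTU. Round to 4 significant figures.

U_eff = 0.882/27.29 + 0.118/10.34 = 0.03232 + 0.011412 = 0.043732
R_eff = 1/U_eff = 22.867 ft²·°F·h/BTU

22.87 ft²·°F·h/BTU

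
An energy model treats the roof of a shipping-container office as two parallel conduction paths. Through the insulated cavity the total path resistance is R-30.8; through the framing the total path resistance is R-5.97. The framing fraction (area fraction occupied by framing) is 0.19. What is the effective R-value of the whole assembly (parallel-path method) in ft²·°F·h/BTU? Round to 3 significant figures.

U_eff = 0.81/30.8 + 0.19/5.97 = 0.0263 + 0.03183 = 0.05812
R_eff = 1/U_eff = 17.2 ft²·°F·h/BTU

17.2 ft²·°F·h/BTU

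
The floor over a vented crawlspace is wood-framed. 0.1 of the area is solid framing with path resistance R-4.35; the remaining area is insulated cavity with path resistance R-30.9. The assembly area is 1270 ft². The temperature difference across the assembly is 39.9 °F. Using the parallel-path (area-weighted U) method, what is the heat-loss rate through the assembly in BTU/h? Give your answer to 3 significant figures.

U_eff = 0.9/30.9 + 0.1/4.35 = 0.02913 + 0.02299 = 0.05211
R_eff = 1/U_eff = 19.19 ft²·°F·h/BTU
Q = 1270 × 39.9 / 19.19 = 2641 BTU/h

2640 BTU/h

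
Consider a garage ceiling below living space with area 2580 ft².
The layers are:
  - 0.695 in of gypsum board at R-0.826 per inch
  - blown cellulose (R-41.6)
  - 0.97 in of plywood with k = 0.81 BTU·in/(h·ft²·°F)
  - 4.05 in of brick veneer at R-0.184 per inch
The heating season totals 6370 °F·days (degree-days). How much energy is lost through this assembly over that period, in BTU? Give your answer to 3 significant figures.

0.695 × 0.826 = 0.5741
0.97/0.81 = 1.198
4.05 × 0.184 = 0.7452
R_total = 0.5741 + 41.6 + 1.198 + 0.7452 = 44.12 ft²·°F·h/BTU
E = A × HDD × 24 / R = 2580 × 6370 × 24 / 44.12 = 8941000 BTU

8940000 BTU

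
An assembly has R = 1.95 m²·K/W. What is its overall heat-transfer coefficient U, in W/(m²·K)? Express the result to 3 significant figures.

U = 1/R = 1/1.95 = 0.5128

0.513 W/(m²·K)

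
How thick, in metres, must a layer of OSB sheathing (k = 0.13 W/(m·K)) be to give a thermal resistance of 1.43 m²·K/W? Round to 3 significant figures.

0.186 m

L = R·k = 1.43 × 0.13 = 0.1859 m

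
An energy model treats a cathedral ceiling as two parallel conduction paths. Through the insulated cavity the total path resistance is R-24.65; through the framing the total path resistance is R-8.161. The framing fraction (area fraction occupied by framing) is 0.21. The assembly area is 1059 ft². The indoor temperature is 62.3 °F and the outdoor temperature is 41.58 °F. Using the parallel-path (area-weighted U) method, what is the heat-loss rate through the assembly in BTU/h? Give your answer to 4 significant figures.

1268 BTU/h

U_eff = 0.79/24.65 + 0.21/8.161 = 0.032049 + 0.025732 = 0.057781
R_eff = 1/U_eff = 17.307 ft²·°F·h/BTU
Q = 1059 × (62.3 − 41.58) / 17.307 = 1267.9 BTU/h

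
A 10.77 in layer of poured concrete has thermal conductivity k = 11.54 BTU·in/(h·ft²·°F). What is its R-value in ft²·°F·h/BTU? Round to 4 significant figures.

R = L/k = 10.77/11.54 = 0.93328 ft²·°F·h/BTU

0.9333 ft²·°F·h/BTU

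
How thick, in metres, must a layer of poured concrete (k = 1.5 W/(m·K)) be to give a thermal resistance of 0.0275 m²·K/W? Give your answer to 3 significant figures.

L = R·k = 0.0275 × 1.5 = 0.04125 m

0.0413 m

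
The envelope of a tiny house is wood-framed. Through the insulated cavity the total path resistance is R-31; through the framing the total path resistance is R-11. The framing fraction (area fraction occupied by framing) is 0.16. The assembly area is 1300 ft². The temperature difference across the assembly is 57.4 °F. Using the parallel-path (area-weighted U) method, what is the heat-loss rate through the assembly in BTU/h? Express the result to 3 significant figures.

3110 BTU/h

U_eff = 0.84/31 + 0.16/11 = 0.0271 + 0.01455 = 0.04164
R_eff = 1/U_eff = 24.01 ft²·°F·h/BTU
Q = 1300 × 57.4 / 24.01 = 3107 BTU/h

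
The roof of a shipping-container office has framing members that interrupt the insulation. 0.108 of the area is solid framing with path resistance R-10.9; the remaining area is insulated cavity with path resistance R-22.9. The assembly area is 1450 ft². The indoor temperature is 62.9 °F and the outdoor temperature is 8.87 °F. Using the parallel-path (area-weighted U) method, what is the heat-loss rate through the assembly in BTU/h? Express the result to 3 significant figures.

U_eff = 0.892/22.9 + 0.108/10.9 = 0.03895 + 0.009908 = 0.04886
R_eff = 1/U_eff = 20.47 ft²·°F·h/BTU
Q = 1450 × (62.9 − 8.87) / 20.47 = 3828 BTU/h

3830 BTU/h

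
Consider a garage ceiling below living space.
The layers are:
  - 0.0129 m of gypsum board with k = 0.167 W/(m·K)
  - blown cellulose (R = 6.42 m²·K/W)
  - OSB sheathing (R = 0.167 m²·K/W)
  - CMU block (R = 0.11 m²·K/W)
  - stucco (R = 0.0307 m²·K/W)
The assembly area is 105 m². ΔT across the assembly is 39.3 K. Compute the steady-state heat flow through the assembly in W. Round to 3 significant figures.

606 W

0.0129/0.167 = 0.07725
R_total = 0.07725 + 6.42 + 0.167 + 0.11 + 0.0307 = 6.805 m²·K/W
Q = A·ΔT/R = 105 × 39.3 / 6.805 = 606.4 W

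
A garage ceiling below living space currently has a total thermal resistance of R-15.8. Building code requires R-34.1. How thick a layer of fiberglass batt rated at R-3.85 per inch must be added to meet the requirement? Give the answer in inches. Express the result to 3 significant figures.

ΔR = 34.1 − 15.8 = 18.3 ft²·°F·h/BTU
L = ΔR / (R/in) = 18.3/3.85 = 4.753 in

4.75 in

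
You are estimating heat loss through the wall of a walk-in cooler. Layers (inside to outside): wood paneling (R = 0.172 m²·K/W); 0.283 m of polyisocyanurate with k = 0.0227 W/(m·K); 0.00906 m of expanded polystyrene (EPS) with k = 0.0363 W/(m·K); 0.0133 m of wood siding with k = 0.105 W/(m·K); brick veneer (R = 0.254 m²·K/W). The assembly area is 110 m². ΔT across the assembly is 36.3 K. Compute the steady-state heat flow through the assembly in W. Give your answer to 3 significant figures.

0.283/0.0227 = 12.47
0.00906/0.0363 = 0.2496
0.0133/0.105 = 0.1267
R_total = 0.172 + 12.47 + 0.2496 + 0.1267 + 0.254 = 13.27 m²·K/W
Q = A·ΔT/R = 110 × 36.3 / 13.27 = 300.9 W

301 W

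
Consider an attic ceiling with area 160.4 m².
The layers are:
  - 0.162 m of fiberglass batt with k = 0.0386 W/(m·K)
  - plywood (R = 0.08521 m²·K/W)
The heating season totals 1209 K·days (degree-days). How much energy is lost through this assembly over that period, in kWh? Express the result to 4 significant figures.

1087 kWh

0.162/0.0386 = 4.1969
R_total = 4.1969 + 0.08521 = 4.2821 m²·K/W
E = A × HDD × 24 / R / 1000 = 160.4 × 1209 × 24 / 4.2821 / 1000 = 1086.9 kWh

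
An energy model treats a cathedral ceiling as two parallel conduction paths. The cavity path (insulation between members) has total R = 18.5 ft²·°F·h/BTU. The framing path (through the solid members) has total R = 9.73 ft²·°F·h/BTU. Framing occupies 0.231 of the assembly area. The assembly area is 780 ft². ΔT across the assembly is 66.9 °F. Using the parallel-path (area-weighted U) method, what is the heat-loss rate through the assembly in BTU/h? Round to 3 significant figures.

3410 BTU/h

U_eff = 0.769/18.5 + 0.231/9.73 = 0.04157 + 0.02374 = 0.06531
R_eff = 1/U_eff = 15.31 ft²·°F·h/BTU
Q = 780 × 66.9 / 15.31 = 3408 BTU/h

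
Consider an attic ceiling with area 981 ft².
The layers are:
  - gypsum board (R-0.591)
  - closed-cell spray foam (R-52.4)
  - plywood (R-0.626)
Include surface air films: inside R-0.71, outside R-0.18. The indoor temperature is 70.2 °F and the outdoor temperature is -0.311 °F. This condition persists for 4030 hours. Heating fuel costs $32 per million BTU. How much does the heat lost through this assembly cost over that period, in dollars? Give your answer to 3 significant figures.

R_total = 0.71 + 0.591 + 52.4 + 0.626 + 0.18 = 54.51 ft²·°F·h/BTU
Q = 981 × (70.2 − (-0.311)) / 54.51 = 1269 BTU/h
E = 1269 × 4030 = 5114000 BTU
Cost = 5114000/10⁶ × 32 = $163.7

164 dollars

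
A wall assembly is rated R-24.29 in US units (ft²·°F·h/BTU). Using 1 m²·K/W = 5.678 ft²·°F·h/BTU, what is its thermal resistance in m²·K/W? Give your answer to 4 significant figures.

R_SI = 24.29/5.678 = 4.2779

4.278 m²·K/W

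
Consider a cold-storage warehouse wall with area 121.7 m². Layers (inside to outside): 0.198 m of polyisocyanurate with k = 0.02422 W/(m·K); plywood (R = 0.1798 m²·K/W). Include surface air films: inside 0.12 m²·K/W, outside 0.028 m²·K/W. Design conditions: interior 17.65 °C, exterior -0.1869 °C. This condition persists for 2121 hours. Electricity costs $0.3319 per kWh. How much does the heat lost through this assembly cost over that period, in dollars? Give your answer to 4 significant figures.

179.7 dollars

0.198/0.02422 = 8.1751
R_total = 0.12 + 8.1751 + 0.1798 + 0.028 = 8.5029 m²·K/W
Q = 121.7 × (17.65 − (-0.1869)) / 8.5029 = 255.3 W
E = 255.3 W × 2121 h / 1000 = 541.48 kWh
Cost = 541.48 × 0.3319 = $179.72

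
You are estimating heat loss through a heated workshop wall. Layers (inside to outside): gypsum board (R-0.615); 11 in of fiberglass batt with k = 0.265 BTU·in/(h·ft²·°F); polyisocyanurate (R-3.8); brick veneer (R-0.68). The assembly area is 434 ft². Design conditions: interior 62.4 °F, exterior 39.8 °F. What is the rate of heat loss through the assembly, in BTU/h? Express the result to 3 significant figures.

11/0.265 = 41.51
R_total = 0.615 + 41.51 + 3.8 + 0.68 = 46.6 ft²·°F·h/BTU
Q = A·ΔT/R = 434 × (62.4 − 39.8) / 46.6 = 210.5 BTU/h

210 BTU/h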